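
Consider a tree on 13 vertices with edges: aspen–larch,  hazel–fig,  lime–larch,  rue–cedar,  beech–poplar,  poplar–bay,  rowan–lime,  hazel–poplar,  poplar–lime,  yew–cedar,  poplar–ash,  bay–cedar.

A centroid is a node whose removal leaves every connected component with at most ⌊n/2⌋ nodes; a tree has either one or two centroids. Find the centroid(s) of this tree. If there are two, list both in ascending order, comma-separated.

Removing poplar splits the tree into components of sizes 4, 4, 2, 1, 1; the largest is 4 ≤ ⌊13/2⌋ = 6.
No neighbour of poplar does as well, so poplar is the unique centroid.

poplar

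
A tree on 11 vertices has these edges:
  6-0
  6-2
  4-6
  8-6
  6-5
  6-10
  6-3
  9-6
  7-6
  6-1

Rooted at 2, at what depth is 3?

2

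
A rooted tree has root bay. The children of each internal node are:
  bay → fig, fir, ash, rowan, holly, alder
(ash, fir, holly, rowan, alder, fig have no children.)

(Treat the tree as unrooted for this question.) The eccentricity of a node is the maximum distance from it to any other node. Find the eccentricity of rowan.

The node farthest from rowan is alder (holly, fir, ash, fig also at distance 2), via rowan-bay-alder — 2 edges.

2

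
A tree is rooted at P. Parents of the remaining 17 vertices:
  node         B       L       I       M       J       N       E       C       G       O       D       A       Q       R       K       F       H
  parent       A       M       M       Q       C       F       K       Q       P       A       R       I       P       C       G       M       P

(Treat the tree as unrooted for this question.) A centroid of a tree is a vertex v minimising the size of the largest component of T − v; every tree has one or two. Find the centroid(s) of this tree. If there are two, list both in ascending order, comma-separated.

Q

If Q is removed the pieces have sizes 8, 5, 4, all ≤ ⌊18/2⌋ = 9.
Every other node leaves some component of size > 9, so the centroid is unique.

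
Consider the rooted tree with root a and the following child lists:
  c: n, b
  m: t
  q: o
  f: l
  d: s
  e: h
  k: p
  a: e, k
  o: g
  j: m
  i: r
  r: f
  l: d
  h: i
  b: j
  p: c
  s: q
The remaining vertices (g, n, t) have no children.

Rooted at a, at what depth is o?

Path from a to o: a–e–h–i–r–f–l–d–s–q–o, which has 10 edges.

10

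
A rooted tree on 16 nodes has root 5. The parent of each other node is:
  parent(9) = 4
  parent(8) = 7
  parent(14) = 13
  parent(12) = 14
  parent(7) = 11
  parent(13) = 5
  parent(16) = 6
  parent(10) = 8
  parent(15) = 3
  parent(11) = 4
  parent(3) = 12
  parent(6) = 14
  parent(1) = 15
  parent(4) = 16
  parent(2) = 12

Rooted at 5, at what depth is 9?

Climbing from 9 to the root: 9 → 4 → 16 → 6 → 14 → 13 → 5. That's 6 steps.

6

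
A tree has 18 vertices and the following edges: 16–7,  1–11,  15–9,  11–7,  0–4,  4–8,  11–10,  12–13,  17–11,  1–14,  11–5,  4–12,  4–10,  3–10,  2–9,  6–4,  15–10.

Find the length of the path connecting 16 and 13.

The path is 16–7–11–10–4–12–13, which has 6 edges.

6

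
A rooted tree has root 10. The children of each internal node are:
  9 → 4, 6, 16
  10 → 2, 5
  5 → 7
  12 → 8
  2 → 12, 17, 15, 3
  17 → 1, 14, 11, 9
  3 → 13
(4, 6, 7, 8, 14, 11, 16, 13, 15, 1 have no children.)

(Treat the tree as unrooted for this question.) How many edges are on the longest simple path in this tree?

Starting from 7, a farthest node is 4 at distance 6.
One longest path: 7 – 5 – 10 – 2 – 17 – 9 – 4.
So the diameter is 6.

6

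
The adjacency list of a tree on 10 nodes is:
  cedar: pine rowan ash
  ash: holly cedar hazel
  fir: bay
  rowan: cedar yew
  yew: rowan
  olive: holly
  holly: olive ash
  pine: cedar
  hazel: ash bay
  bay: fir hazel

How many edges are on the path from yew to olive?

Walking from yew: yew - rowan - cedar - ash - holly - olive. Length 5.

5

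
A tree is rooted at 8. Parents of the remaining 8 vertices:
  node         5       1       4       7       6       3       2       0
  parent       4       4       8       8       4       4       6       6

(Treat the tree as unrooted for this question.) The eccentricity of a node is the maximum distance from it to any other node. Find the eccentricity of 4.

2

A farthest node from 4 is 0 (2, 7 also at distance 2).
The path 4-6-0 has 2 edges.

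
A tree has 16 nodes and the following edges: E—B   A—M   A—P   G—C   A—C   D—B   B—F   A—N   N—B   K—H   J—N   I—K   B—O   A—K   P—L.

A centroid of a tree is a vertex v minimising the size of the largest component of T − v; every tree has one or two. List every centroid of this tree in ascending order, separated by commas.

Removing A splits the tree into components of sizes 7, 3, 2, 2, 1; the largest is 7 ≤ ⌊16/2⌋ = 8.
Every other node leaves some component of size > 8, so the centroid is unique.

A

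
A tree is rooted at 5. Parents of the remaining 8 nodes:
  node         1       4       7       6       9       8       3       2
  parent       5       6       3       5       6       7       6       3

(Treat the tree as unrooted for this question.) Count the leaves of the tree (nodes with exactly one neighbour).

5

Exactly 5 nodes have a single neighbour: 1, 2, 4, 8, 9.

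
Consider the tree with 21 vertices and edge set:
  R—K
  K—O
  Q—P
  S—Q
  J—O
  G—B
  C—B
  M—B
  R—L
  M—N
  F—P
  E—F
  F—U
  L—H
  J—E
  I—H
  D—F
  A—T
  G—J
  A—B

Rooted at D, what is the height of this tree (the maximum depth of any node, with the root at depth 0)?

9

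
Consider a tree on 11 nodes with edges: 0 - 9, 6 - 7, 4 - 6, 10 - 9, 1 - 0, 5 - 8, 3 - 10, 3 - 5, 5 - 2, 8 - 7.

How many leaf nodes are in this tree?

Exactly 3 nodes have a single neighbour: 1, 2, 4.

3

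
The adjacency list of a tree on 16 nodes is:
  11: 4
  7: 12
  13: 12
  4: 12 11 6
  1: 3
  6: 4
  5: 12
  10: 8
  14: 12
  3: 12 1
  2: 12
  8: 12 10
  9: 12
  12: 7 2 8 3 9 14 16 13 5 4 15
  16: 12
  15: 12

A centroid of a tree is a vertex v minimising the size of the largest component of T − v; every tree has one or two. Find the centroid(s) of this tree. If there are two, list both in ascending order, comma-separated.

Delete 12: the remaining components have sizes 3, 2, 2, 1, 1, 1, 1, 1, 1, 1, 1. Max 3 ≤ 8, so 12 is a centroid.
Every other node leaves some component of size > 8, so the centroid is unique.

12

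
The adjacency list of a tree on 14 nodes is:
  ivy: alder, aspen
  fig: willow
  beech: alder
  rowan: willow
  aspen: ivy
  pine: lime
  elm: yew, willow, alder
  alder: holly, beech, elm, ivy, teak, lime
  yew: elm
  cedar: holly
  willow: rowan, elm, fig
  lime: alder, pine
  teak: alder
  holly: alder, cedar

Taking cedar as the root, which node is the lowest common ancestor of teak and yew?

alder

teak's ancestor chain is teak, alder, holly, cedar and yew's is yew, elm, alder, holly, cedar; they first meet at alder.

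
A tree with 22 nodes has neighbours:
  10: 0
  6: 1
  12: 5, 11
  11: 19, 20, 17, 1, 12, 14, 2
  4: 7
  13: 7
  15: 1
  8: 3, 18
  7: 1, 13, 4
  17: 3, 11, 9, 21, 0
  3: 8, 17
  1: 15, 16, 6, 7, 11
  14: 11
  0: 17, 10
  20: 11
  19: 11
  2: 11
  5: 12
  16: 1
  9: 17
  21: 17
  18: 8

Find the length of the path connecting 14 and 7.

3

14 - 11 - 1 - 7: 3 edges.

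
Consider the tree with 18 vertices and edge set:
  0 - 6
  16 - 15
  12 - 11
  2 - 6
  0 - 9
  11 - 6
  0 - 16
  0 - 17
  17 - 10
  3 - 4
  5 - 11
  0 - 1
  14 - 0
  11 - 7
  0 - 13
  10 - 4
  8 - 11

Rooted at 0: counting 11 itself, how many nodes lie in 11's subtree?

11's subtree: {11, 12, 8, 5, 7}, size 5.

5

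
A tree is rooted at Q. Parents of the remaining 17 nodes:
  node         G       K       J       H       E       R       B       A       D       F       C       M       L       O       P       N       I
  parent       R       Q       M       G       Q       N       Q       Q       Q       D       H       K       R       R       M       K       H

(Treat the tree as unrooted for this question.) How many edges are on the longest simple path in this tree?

BFS from C reaches F last, at distance 8; BFS from F confirms no node is farther.
Path: C - H - G - R - N - K - Q - D - F.

8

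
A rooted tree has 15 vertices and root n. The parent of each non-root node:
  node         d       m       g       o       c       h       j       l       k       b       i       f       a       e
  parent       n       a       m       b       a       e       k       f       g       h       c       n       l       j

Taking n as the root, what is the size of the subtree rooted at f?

Descendants of f (including itself): f, l, a, c, m, i, g, k, j, e, h, b, o. That's 13.

13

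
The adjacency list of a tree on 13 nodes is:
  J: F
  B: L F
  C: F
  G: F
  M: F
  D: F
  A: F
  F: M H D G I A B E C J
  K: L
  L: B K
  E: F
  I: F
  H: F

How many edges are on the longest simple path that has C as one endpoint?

4

The node farthest from C is K, via C–F–B–L–K — 4 edges.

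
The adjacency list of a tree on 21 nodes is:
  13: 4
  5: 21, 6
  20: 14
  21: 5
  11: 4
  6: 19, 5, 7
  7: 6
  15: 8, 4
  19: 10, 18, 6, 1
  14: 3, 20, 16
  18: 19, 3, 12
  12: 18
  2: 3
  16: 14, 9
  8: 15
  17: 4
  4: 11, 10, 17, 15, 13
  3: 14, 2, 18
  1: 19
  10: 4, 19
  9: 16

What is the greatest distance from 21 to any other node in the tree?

8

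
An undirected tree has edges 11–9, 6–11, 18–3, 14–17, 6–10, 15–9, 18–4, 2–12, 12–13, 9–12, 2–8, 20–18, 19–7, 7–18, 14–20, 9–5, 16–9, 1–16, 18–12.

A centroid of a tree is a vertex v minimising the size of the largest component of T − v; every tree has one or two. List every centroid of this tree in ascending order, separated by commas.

12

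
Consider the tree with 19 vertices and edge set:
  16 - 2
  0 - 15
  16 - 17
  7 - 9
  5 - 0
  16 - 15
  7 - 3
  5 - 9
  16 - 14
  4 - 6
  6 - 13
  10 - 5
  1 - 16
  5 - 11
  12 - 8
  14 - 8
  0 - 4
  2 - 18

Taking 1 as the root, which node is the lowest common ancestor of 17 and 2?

16

Ancestors of 17 (toward the root): 17, 16, 1.
Ancestors of 2: 2, 16, 1.
The deepest node appearing in both lists is 16.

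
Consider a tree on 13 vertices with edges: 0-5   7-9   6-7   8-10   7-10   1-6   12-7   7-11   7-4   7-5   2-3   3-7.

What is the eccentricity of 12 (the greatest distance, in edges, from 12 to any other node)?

Distances from 12 peak at 3, attained at 2 (0, 1, 8 also at distance 3).
12–7–3–2

3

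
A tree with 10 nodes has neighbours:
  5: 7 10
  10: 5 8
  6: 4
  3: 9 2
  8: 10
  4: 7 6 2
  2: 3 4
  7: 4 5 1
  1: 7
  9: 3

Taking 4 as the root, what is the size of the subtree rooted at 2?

3

Descendants of 2 (including itself): 2, 3, 9. That's 3.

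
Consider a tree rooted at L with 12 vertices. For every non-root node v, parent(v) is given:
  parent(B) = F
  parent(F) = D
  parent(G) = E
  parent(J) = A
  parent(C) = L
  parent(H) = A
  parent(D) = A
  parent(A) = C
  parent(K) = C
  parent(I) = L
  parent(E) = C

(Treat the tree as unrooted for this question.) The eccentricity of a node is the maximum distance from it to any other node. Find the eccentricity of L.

Distances from L peak at 5, attained at B.
L – C – A – D – F – B

5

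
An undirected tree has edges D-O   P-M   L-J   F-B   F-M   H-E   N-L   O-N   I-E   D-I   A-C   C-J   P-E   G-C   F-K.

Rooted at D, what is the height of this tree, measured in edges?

6

The longest root-to-leaf path is D – O – N – L – J – C – G (6 edges).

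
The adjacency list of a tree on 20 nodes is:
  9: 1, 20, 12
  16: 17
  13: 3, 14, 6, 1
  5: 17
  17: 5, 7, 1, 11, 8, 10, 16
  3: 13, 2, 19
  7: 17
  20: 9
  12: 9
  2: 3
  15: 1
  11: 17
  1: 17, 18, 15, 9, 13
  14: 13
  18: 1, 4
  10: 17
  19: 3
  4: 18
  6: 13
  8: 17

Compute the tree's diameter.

5

BFS from 19 reaches 12 last, at distance 5; BFS from 12 confirms no node is farther.
Path: 19-3-13-1-9-12.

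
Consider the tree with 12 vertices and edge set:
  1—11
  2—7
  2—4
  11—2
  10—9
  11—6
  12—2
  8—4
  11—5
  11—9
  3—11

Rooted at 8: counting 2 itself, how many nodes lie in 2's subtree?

10

Descendants of 2 (including itself): 2, 11, 7, 12, 3, 9, 5, 1, 6, 10. That's 10.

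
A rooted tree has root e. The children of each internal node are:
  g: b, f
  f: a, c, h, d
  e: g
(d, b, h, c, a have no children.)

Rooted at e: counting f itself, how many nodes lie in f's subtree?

f's subtree: {f, h, d, a, c}, size 5.

5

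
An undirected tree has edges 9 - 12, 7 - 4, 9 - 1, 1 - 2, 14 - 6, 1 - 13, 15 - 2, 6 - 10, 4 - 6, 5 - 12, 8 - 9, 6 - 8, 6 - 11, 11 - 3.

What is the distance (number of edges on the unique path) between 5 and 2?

4

The path is 5 – 12 – 9 – 1 – 2, which has 4 edges.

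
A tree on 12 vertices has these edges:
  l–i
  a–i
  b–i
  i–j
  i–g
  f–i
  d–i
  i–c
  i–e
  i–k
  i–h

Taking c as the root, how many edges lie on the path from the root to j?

2

c – i – j — 2 edges.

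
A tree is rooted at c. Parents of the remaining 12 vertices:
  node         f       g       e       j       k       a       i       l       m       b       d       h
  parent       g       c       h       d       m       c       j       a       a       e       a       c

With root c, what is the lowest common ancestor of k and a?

k's ancestor chain is k, m, a, c and a's is a, c; they first meet at a.

a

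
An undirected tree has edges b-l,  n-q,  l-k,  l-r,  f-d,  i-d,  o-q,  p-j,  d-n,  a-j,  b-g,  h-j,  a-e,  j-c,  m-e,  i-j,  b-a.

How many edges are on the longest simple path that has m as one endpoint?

A farthest node from m is o.
The path m–e–a–j–i–d–n–q–o has 8 edges.

8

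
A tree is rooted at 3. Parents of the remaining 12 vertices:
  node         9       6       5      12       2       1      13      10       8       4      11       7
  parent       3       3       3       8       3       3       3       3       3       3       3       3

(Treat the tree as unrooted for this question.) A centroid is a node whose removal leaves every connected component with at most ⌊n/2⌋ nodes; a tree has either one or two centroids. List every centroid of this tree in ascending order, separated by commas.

If 3 is removed the pieces have sizes 2, 1, 1, 1, 1, 1, 1, 1, 1, 1, 1, all ≤ ⌊13/2⌋ = 6.
No neighbour of 3 does as well, so 3 is the unique centroid.

3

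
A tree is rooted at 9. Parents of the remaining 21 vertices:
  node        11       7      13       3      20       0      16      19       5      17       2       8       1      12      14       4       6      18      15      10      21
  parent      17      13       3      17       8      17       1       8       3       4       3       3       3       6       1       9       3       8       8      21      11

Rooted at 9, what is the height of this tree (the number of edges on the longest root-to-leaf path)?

The longest root-to-leaf path is 9–4–17–3–8–15 (5 edges).

5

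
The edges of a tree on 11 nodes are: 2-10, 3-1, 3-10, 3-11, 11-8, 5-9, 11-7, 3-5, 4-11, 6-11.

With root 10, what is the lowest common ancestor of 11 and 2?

10

11's ancestor chain is 11, 3, 10 and 2's is 2, 10; they first meet at 10.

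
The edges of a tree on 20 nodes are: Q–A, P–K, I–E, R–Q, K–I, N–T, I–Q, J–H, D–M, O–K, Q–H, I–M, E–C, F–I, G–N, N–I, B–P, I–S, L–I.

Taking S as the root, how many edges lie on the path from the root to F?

2

Path from S to F: S – I – F, which has 2 edges.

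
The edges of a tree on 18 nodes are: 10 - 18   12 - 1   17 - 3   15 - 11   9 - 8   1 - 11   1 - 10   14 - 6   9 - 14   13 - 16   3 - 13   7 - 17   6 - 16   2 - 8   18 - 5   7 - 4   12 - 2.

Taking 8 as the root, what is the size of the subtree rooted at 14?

14's subtree: {14, 6, 16, 13, 3, 17, 7, 4}, size 8.

8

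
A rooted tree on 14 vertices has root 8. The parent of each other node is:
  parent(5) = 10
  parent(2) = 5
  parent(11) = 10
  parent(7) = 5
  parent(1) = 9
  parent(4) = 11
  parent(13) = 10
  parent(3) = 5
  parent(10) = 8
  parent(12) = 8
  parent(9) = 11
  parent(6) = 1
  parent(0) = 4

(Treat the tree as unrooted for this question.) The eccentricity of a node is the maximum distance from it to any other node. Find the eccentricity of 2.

The node farthest from 2 is 6, via 2–5–10–11–9–1–6 — 6 edges.

6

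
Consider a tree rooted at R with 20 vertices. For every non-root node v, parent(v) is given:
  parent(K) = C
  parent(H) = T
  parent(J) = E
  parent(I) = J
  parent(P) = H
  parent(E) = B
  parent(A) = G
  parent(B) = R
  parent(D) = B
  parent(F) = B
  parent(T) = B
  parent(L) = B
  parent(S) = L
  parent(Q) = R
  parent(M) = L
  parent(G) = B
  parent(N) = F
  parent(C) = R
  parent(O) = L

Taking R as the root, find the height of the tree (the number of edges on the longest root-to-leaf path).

4

A deepest node is I, reached by R-B-E-J-I.
That path has 4 edges, so the height is 4.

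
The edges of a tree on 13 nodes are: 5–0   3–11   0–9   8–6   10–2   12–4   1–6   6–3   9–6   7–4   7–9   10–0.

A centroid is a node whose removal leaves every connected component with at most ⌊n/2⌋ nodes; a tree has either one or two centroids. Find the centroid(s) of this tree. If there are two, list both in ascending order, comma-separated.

9

Delete 9: the remaining components have sizes 5, 4, 3. Max 5 ≤ 6, so 9 is a centroid.
Every other node leaves some component of size > 6, so the centroid is unique.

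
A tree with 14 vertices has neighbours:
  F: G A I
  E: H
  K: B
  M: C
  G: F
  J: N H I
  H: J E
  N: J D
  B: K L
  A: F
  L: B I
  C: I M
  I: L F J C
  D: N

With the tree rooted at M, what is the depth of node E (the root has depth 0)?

5

Climbing from E to the root: E – H – J – I – C – M. That's 5 steps.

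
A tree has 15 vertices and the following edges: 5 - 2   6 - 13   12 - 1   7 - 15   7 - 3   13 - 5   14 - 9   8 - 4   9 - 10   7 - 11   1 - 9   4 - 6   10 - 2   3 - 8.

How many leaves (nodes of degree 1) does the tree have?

Degree-1 nodes: 11, 12, 14, 15 — 4 of them.

4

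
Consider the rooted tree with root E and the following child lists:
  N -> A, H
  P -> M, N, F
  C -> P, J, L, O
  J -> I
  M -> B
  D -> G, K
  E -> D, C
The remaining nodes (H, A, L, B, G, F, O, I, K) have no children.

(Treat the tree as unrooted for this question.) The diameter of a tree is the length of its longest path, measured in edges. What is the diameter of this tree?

6

BFS from G reaches A last, at distance 6; BFS from A confirms no node is farther.
Path: G-D-E-C-P-N-A.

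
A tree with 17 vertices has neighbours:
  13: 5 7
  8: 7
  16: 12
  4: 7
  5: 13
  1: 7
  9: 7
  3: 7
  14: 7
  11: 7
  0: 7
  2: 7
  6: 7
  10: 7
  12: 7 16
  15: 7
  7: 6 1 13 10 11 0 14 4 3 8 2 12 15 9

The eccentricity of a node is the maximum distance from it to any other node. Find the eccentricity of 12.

The node farthest from 12 is 5, via 12–7–13–5 — 3 edges.

3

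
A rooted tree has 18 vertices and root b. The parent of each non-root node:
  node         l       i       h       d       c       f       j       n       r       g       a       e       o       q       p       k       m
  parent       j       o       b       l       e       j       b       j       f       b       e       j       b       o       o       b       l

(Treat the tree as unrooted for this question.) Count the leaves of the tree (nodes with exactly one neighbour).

12

The leaves are a, c, d, g, h, i, k, m, n, p, q, r.
That is 12 leaves.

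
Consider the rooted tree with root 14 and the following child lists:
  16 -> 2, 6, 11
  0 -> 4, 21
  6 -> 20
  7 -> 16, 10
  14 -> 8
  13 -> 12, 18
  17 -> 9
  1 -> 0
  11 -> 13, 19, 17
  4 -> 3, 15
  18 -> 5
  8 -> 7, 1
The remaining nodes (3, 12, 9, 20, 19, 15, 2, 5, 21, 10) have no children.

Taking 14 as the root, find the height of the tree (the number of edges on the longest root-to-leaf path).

7

5 sits deepest: 14 – 8 – 7 – 16 – 11 – 13 – 18 – 5 — 7 edges from the root.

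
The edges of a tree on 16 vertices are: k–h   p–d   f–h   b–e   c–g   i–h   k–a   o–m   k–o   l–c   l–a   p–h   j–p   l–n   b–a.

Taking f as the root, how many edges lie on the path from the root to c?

Path from f to c: f – h – k – a – l – c, which has 5 edges.

5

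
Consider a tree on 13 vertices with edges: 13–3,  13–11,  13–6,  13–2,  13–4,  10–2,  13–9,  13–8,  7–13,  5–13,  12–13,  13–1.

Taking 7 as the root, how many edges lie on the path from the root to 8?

Path from 7 to 8: 7–13–8, which has 2 edges.

2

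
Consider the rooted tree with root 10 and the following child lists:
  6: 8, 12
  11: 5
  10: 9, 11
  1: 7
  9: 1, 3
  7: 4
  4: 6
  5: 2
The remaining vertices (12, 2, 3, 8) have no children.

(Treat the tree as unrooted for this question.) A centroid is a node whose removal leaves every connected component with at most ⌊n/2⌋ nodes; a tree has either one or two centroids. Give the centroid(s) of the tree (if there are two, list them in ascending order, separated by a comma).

1, 9

Removing 1 splits the tree into components of sizes 6, 5; the largest is 6 ≤ ⌊12/2⌋ = 6.
Its neighbour 9 also leaves a largest component of size 6, so both are centroids.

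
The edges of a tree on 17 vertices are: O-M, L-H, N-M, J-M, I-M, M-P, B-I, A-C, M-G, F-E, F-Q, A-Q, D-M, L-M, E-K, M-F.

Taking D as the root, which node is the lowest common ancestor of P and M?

M

Path P→root: P M D; path M→root: M D.
First common node: M.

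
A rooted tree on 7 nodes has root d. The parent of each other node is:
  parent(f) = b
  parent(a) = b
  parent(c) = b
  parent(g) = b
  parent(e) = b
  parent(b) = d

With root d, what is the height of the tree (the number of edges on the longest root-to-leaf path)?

2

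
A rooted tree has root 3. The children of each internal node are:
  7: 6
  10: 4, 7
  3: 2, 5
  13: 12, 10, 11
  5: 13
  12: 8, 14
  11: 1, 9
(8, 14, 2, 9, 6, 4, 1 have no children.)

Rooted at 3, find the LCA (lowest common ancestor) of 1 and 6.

Path 1→root: 1 11 13 5 3; path 6→root: 6 7 10 13 5 3.
First common node: 13.

13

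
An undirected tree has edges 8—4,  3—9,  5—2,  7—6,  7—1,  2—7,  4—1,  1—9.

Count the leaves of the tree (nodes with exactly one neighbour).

The leaves are 3, 5, 6, 8.
That is 4 leaves.

4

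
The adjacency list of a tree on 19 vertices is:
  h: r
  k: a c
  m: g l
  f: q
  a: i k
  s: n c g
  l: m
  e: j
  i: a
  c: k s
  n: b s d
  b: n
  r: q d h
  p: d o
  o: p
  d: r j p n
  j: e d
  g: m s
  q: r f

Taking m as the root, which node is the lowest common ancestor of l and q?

Ancestors of l (toward the root): l, m.
Ancestors of q: q, r, d, n, s, g, m.
The deepest node appearing in both lists is m.

m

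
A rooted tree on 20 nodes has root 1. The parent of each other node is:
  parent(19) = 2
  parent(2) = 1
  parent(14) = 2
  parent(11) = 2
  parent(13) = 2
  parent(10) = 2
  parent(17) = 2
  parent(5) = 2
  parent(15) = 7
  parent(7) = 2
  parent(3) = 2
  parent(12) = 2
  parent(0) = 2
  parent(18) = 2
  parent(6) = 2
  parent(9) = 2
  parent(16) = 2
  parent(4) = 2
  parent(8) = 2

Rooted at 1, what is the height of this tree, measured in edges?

3

A deepest node is 15, reached by 1 → 2 → 7 → 15.
That path has 3 edges, so the height is 3.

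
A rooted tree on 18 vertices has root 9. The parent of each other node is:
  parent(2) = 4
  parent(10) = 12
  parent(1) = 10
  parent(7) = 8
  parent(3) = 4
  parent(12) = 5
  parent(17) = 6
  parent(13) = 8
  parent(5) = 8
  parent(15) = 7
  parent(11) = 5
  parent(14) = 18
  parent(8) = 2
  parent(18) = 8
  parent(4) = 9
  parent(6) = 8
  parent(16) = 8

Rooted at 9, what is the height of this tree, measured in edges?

7

1 sits deepest: 9 – 4 – 2 – 8 – 5 – 12 – 10 – 1 — 7 edges from the root.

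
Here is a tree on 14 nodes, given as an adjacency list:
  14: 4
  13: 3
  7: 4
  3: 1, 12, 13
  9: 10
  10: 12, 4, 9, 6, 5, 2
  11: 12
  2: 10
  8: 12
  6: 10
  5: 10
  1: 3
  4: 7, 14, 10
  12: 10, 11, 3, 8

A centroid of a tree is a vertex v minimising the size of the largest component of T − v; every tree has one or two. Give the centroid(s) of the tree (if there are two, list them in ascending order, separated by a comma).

Delete 10: the remaining components have sizes 6, 3, 1, 1, 1, 1. Max 6 ≤ 7, so 10 is a centroid.
Every other node leaves some component of size > 7, so the centroid is unique.

10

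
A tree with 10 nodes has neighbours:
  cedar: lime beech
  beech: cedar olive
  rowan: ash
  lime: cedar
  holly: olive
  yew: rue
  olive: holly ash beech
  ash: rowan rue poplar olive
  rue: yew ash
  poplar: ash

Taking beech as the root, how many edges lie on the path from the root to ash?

Climbing from ash to the root: ash → olive → beech. That's 2 steps.

2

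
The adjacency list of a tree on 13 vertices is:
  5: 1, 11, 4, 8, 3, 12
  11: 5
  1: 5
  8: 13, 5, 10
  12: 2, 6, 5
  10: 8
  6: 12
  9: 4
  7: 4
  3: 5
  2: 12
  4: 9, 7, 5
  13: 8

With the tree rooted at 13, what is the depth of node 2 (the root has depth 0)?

4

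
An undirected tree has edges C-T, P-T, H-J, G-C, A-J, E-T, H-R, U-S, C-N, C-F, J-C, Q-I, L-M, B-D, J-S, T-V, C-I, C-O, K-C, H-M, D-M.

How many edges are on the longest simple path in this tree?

7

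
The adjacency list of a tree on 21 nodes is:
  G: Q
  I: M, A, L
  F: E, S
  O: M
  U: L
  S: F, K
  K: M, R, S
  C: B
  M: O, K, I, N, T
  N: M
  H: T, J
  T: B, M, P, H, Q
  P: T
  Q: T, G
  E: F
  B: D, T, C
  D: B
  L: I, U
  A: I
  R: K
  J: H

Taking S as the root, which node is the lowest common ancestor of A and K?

K

Ancestors of A (toward the root): A, I, M, K, S.
Ancestors of K: K, S.
The deepest node appearing in both lists is K.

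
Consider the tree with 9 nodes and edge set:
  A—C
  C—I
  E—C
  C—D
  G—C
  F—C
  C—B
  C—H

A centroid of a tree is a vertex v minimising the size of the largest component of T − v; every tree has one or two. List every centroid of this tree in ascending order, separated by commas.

Delete C: the remaining components have sizes 1, 1, 1, 1, 1, 1, 1, 1. Max 1 ≤ 4, so C is a centroid.
Every other node leaves some component of size > 4, so the centroid is unique.

C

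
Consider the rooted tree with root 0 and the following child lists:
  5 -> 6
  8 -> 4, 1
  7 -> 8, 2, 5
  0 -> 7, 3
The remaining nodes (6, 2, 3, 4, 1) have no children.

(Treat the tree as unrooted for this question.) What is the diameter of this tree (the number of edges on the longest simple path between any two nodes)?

A longest path is 6 - 5 - 7 - 8 - 4, with 4 edges.

4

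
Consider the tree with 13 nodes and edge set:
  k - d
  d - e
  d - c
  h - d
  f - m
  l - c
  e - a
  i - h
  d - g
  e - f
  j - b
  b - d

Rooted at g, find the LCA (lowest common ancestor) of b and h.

d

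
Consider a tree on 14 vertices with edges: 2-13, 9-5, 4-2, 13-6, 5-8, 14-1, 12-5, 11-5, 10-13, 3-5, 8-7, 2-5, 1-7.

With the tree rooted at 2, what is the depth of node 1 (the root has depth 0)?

4

Path from 2 to 1: 2 – 5 – 8 – 7 – 1, which has 4 edges.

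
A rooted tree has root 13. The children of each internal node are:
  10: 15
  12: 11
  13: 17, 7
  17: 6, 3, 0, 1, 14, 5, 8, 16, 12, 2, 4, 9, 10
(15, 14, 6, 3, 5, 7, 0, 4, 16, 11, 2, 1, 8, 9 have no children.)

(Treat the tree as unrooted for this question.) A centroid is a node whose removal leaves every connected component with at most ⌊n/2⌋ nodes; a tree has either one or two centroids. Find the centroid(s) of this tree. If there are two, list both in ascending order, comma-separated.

17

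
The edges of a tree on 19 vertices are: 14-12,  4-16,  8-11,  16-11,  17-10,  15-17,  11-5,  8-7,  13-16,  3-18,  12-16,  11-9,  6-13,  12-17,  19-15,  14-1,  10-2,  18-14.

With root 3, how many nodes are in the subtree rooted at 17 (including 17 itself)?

5

Descendants of 17 (including itself): 17, 15, 10, 19, 2. That's 5.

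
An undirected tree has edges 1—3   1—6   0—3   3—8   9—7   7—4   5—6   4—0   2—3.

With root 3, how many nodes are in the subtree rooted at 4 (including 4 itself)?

3

4's subtree: {4, 7, 9}, size 3.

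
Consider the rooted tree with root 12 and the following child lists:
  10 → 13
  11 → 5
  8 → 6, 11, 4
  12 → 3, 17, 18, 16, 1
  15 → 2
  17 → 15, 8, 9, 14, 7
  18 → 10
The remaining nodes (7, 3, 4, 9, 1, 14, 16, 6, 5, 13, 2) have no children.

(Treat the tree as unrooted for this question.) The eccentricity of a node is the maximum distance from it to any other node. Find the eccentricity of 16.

5

A farthest node from 16 is 5.
The path 16–12–17–8–11–5 has 5 edges.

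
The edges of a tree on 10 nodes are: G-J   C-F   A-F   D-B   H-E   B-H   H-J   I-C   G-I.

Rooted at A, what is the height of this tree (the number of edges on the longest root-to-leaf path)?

8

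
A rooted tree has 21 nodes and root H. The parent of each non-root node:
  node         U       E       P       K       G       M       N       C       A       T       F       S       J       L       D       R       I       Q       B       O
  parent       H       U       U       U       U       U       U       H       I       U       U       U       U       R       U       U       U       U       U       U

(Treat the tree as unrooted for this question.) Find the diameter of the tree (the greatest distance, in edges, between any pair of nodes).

4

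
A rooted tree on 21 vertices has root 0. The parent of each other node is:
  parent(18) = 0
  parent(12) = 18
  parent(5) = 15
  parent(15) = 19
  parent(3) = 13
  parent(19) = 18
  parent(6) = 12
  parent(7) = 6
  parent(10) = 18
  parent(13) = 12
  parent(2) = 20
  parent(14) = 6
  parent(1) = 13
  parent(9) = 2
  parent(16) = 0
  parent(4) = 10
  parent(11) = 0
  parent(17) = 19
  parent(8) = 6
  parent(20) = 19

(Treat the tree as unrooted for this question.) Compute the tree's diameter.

BFS from 9 reaches 14 last, at distance 7; BFS from 14 confirms no node is farther.
Path: 9–2–20–19–18–12–6–14.

7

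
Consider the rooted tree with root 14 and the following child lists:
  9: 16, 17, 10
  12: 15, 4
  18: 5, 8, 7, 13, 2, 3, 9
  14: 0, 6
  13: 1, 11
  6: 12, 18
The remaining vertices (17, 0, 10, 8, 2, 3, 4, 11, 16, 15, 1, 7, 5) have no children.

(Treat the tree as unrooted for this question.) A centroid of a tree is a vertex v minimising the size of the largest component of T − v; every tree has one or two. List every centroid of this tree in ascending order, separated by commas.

Removing 18 splits the tree into components of sizes 6, 4, 3, 1, 1, 1, 1, 1; the largest is 6 ≤ ⌊19/2⌋ = 9.
Every other node leaves some component of size > 9, so the centroid is unique.

18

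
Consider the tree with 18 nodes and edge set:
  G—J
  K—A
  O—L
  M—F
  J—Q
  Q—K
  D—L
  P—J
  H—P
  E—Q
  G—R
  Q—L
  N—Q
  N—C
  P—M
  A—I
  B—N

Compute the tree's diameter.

7

A longest path is I–A–K–Q–J–P–M–F, with 7 edges.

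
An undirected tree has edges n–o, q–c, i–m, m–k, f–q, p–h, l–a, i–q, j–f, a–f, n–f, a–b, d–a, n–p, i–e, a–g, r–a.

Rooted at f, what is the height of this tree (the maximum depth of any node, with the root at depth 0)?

4

k sits deepest: f–q–i–m–k — 4 edges from the root.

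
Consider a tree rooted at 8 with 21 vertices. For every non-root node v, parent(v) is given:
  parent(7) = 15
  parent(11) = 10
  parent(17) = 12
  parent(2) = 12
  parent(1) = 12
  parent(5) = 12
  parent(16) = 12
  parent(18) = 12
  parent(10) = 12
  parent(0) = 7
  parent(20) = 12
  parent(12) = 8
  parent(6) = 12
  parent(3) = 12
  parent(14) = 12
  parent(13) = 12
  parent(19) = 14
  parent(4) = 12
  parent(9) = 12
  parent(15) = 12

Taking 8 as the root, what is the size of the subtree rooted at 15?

The subtree rooted at 15 contains: 15, 7, 0 — 3 nodes.

3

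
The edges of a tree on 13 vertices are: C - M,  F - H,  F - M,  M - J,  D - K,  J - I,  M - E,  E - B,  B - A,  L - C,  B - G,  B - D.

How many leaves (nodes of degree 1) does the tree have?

Exactly 6 nodes have a single neighbour: A, G, H, I, K, L.

6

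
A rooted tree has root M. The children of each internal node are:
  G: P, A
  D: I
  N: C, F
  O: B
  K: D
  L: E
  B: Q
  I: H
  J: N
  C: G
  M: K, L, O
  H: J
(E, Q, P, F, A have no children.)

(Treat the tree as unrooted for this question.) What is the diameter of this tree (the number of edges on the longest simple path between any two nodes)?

Starting from A, a farthest node is Q at distance 12.
One longest path: A – G – C – N – J – H – I – D – K – M – O – B – Q.
So the diameter is 12.

12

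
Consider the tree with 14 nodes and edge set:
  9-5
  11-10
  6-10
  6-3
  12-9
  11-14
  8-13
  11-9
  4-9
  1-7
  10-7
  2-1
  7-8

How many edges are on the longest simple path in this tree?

6

BFS from 12 reaches 2 last, at distance 6; BFS from 2 confirms no node is farther.
Path: 12-9-11-10-7-1-2.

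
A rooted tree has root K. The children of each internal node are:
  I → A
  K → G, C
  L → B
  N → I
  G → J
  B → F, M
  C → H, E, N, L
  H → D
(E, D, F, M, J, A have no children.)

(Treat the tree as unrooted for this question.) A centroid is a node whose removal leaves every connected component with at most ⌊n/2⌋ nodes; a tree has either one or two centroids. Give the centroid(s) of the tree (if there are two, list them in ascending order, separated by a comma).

C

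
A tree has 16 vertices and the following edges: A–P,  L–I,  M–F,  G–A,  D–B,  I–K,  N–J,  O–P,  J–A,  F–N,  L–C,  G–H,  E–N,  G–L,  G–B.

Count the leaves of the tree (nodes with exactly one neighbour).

Exactly 7 nodes have a single neighbour: C, D, E, H, K, M, O.

7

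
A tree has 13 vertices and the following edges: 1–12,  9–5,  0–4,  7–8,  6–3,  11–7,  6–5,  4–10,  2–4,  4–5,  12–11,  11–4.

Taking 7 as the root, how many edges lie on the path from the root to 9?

4

Climbing from 9 to the root: 9 – 5 – 4 – 11 – 7. That's 4 steps.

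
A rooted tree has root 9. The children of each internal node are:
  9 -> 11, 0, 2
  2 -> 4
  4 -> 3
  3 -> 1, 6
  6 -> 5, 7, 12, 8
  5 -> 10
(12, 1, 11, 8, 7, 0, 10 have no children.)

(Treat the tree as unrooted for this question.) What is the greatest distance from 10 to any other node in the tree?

A farthest node from 10 is 0 (11 also at distance 7).
The path 10-5-6-3-4-2-9-0 has 7 edges.

7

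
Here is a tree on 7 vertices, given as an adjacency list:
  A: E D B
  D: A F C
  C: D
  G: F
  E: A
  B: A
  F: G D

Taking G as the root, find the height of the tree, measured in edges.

B sits deepest: G → F → D → A → B — 4 edges from the root.

4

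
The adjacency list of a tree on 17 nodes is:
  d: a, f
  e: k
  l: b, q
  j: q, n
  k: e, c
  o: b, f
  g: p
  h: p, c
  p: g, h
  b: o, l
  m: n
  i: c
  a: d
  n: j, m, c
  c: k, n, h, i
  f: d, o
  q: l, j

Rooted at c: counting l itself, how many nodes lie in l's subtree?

6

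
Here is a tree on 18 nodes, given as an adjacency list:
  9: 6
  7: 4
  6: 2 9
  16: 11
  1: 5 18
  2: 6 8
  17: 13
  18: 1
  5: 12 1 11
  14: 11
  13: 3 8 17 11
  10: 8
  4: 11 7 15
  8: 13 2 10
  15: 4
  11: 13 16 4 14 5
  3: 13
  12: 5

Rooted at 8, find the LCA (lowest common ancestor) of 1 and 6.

8

Ancestors of 1 (toward the root): 1, 5, 11, 13, 8.
Ancestors of 6: 6, 2, 8.
The deepest node appearing in both lists is 8.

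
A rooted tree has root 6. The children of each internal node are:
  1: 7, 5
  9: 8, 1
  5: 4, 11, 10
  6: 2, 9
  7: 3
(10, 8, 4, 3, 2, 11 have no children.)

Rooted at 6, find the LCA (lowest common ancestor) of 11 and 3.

1

Ancestors of 11 (toward the root): 11, 5, 1, 9, 6.
Ancestors of 3: 3, 7, 1, 9, 6.
The deepest node appearing in both lists is 1.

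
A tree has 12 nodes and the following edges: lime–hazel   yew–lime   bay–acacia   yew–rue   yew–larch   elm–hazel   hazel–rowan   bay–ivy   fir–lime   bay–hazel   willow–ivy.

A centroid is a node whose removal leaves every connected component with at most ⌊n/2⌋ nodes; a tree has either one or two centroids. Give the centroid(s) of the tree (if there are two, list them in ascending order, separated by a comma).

hazel

Removing hazel splits the tree into components of sizes 5, 4, 1, 1; the largest is 5 ≤ ⌊12/2⌋ = 6.
No neighbour of hazel does as well, so hazel is the unique centroid.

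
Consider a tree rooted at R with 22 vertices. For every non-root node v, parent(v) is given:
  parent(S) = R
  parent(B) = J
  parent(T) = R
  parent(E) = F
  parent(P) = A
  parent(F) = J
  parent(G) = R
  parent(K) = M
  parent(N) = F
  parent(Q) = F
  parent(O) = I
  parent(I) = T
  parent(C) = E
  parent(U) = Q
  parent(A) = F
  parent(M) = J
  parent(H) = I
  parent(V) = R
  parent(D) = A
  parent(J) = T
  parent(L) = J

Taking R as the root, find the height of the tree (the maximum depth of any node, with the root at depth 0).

5

D sits deepest: R – T – J – F – A – D — 5 edges from the root.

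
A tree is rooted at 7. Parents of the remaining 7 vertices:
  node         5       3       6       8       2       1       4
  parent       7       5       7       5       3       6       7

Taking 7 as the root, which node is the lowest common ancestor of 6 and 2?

Path 6→root: 6 7; path 2→root: 2 3 5 7.
First common node: 7.

7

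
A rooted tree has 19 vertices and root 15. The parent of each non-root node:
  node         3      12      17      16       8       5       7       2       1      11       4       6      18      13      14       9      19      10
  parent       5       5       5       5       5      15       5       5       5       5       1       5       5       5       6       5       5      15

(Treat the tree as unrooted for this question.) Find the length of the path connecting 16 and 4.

3

16 - 5 - 1 - 4: 3 edges.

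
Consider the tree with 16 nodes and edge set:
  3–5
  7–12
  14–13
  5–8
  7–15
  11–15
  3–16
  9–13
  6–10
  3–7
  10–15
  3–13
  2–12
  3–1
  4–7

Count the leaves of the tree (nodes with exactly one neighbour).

The leaves are 1, 2, 4, 6, 8, 9, 11, 14, 16.
That is 9 leaves.

9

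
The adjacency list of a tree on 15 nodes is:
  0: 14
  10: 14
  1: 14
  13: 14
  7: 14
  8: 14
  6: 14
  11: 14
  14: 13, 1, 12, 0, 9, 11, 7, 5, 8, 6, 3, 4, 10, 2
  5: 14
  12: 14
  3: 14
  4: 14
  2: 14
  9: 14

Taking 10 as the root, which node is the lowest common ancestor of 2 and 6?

14

Path 2→root: 2 14 10; path 6→root: 6 14 10.
First common node: 14.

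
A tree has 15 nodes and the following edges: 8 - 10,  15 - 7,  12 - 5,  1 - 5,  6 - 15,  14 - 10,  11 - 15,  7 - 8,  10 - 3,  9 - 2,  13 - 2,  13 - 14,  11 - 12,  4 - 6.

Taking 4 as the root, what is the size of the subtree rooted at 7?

8

The subtree rooted at 7 contains: 7, 8, 10, 14, 3, 13, 2, 9 — 8 nodes.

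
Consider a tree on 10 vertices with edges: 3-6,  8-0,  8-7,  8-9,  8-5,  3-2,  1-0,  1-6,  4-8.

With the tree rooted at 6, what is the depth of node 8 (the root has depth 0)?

Path from 6 to 8: 6 – 1 – 0 – 8, which has 3 edges.

3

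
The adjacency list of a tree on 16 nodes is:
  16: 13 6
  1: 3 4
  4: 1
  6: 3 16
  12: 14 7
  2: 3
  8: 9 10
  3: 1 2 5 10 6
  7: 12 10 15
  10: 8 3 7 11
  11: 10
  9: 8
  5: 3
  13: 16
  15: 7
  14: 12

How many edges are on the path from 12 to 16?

The path is 12 - 7 - 10 - 3 - 6 - 16, which has 5 edges.

5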